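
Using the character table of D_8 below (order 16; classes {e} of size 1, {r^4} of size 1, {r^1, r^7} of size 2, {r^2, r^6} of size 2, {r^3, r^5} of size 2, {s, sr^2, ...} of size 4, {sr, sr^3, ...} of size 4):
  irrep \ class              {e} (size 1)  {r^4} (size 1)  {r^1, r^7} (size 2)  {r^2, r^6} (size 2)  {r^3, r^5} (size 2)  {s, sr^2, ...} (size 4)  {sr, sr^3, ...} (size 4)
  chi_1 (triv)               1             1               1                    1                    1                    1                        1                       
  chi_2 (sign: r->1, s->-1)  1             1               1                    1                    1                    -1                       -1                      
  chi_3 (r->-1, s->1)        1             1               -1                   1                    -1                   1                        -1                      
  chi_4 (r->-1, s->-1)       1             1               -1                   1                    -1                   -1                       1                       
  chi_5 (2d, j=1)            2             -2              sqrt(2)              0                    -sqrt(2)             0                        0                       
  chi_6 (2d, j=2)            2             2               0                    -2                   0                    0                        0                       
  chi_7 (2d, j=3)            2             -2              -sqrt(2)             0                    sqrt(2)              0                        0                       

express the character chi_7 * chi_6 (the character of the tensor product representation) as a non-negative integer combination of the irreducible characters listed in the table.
chi_7 tensor chi_6 = chi_5 + chi_7 (all other irreducibles have multiplicity 0).

Argument: The character of a tensor product is the pointwise product (chi_7 * chi_6)(C) = chi_7(C) * chi_6(C):
  {e}: (2)*(2), {r^4}: (-2)*(2), {r^1, r^7}: (-sqrt(2))*(0), {r^2, r^6}: (0)*(-2), {r^3, r^5}: (sqrt(2))*(0), {s, sr^2, ...}: (0)*(0), {sr, sr^3, ...}: (0)*(0)
so (chi_7 * chi_6) takes values
  {e} -> 4, {r^4} -> -4, {r^1, r^7} -> 0, {r^2, r^6} -> 0, {r^3, r^5} -> 0, {s, sr^2, ...} -> 0, {sr, sr^3, ...} -> 0.
Now take the inner product of this character with each irreducible chi from the table, <chi_7*chi_6, chi> = (1/16) sum_C |C| (chi_7*chi_6)(C) conj(chi(C)):
  <chi_7*chi_6, chi_1> = (1/16)[1*(4)*conj(1) + 1*(-4)*conj(1) + 2*(0)*conj(1) + 2*(0)*conj(1) + 2*(0)*conj(1) + 4*(0)*conj(1) + 4*(0)*conj(1)]
      = (1/16)[(4) + (-4) + (0) + (0) + (0) + (0) + (0)] = 0/16 = 0
  <chi_7*chi_6, chi_2> = (1/16)[1*(4)*conj(1) + 1*(-4)*conj(1) + 2*(0)*conj(1) + 2*(0)*conj(1) + 2*(0)*conj(1) + 4*(0)*conj(-1) + 4*(0)*conj(-1)]
      = (1/16)[(4) + (-4) + (0) + (0) + (0) + (0) + (0)] = 0/16 = 0
  <chi_7*chi_6, chi_3> = (1/16)[1*(4)*conj(1) + 1*(-4)*conj(1) + 2*(0)*conj(-1) + 2*(0)*conj(1) + 2*(0)*conj(-1) + 4*(0)*conj(1) + 4*(0)*conj(-1)]
      = (1/16)[(4) + (-4) + (0) + (0) + (0) + (0) + (0)] = 0/16 = 0
  <chi_7*chi_6, chi_4> = (1/16)[1*(4)*conj(1) + 1*(-4)*conj(1) + 2*(0)*conj(-1) + 2*(0)*conj(1) + 2*(0)*conj(-1) + 4*(0)*conj(-1) + 4*(0)*conj(1)]
      = (1/16)[(4) + (-4) + (0) + (0) + (0) + (0) + (0)] = 0/16 = 0
  <chi_7*chi_6, chi_5> = (1/16)[1*(4)*conj(2) + 1*(-4)*conj(-2) + 2*(0)*conj(sqrt(2)) + 2*(0)*conj(0) + 2*(0)*conj(-sqrt(2)) + 4*(0)*conj(0) + 4*(0)*conj(0)]
      = (1/16)[(8) + (8) + (0) + (0) + (0) + (0) + (0)] = 16/16 = 1
  <chi_7*chi_6, chi_6> = (1/16)[1*(4)*conj(2) + 1*(-4)*conj(2) + 2*(0)*conj(0) + 2*(0)*conj(-2) + 2*(0)*conj(0) + 4*(0)*conj(0) + 4*(0)*conj(0)]
      = (1/16)[(8) + (-8) + (0) + (0) + (0) + (0) + (0)] = 0/16 = 0
  <chi_7*chi_6, chi_7> = (1/16)[1*(4)*conj(2) + 1*(-4)*conj(-2) + 2*(0)*conj(-sqrt(2)) + 2*(0)*conj(0) + 2*(0)*conj(sqrt(2)) + 4*(0)*conj(0) + 4*(0)*conj(0)]
      = (1/16)[(8) + (8) + (0) + (0) + (0) + (0) + (0)] = 16/16 = 1
Hence the multiplicities are chi_5: 1, chi_7: 1. Dimension check: dim(chi_7)*dim(chi_6) = 2*2 = 4 and sum (mult * dim) = 1*2 + 1*2 = 4.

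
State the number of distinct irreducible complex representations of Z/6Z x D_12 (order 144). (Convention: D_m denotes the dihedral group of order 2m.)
54

Reasoning: The number of irreducible complex representations of a finite group equals its number of conjugacy classes. For a direct product, #classes(G x H) = #classes(G) * #classes(H). Z/6Z has 6 classes (abelian), D_12 has 9 classes, so 6 * 9 = 54, so Z/6Z x D_12 (order 144) has exactly 54 irreducible complex representations.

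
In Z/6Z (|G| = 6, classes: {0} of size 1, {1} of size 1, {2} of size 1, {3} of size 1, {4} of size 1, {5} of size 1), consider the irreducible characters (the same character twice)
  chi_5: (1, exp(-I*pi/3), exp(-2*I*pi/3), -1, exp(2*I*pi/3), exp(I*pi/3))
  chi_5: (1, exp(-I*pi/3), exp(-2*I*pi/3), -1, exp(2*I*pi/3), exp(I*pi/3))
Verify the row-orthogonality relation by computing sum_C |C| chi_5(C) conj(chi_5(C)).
Sum = 6 = |G| = 6; so <chi_5, chi_5> = 1 (norm-1 confirms irreducibility).

Justification: Compute term by term over conjugacy classes (|C| * chi_5(C) * conj(chi_5(C))):
  1*(1)*conj(1) + 1*(exp(-I*pi/3))*conj(exp(-I*pi/3)) + 1*(exp(-2*I*pi/3))*conj(exp(-2*I*pi/3)) + 1*(-1)*conj(-1) + 1*(exp(2*I*pi/3))*conj(exp(2*I*pi/3)) + 1*(exp(I*pi/3))*conj(exp(I*pi/3))
  = (1) + (1) + (1) + (1) + (1) + (1)
  = 6.
(Exp terms are combined using exp(i*s)*conj(exp(i*t)) = exp(i*(s-t)), and sums of them are collapsed using the identity that for every m > 1 the m distinct m-th roots of unity sum to 0, e.g. 1 + exp(2*I*pi/3) + exp(-2*I*pi/3) = 0.)
Dividing by |G| = 6 gives 6/6 = 1, matching the row-orthogonality relation <chi_5, chi_5> = [chi_5 = chi_5].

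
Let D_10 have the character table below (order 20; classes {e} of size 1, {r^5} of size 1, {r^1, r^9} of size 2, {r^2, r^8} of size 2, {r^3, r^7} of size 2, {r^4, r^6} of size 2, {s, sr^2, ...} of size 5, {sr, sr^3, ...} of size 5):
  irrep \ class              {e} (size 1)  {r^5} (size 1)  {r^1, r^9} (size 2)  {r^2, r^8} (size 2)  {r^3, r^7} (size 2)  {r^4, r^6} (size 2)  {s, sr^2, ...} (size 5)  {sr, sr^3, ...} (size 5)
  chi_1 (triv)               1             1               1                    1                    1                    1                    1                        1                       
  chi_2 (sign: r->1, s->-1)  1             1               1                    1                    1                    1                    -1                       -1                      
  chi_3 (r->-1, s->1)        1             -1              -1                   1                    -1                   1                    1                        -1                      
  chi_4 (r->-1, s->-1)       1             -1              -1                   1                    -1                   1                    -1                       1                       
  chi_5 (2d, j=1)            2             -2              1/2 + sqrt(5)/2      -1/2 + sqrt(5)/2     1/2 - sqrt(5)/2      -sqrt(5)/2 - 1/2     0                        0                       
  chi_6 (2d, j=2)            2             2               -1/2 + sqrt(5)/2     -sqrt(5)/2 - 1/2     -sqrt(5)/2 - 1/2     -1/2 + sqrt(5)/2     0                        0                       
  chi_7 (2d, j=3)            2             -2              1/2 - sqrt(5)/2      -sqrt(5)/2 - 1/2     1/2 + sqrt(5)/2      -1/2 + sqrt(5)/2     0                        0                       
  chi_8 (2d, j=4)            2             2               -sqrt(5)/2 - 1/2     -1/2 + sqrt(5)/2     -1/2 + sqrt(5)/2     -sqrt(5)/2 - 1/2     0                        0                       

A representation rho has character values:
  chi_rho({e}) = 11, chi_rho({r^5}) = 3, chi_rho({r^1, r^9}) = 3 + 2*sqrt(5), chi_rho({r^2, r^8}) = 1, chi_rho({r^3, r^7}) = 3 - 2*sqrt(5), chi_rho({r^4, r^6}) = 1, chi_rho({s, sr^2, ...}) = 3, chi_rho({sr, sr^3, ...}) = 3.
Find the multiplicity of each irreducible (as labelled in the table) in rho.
Multiplicities: chi_1: 3, chi_2: 0, chi_3: 0, chi_4: 0, chi_5: 2, chi_6: 2, chi_7: 0, chi_8: 0.

Argument: Use <chi_rho, chi> = (1/|G|) sum_C |C| * chi_rho(C) * conj(chi(C)) with |G| = 20 for each irreducible chi in the table:
  <chi_rho, chi_1> = (1/20)[1*(11)*conj(1) + 1*(3)*conj(1) + 2*(3 + 2*sqrt(5))*conj(1) + 2*(1)*conj(1) + 2*(3 - 2*sqrt(5))*conj(1) + 2*(1)*conj(1) + 5*(3)*conj(1) + 5*(3)*conj(1)]
      = (1/20)[(11) + (3) + (6 + 4*sqrt(5)) + (2) + (6 - 4*sqrt(5)) + (2) + (15) + (15)] = 60/20 = 3
  <chi_rho, chi_2> = (1/20)[1*(11)*conj(1) + 1*(3)*conj(1) + 2*(3 + 2*sqrt(5))*conj(1) + 2*(1)*conj(1) + 2*(3 - 2*sqrt(5))*conj(1) + 2*(1)*conj(1) + 5*(3)*conj(-1) + 5*(3)*conj(-1)]
      = (1/20)[(11) + (3) + (6 + 4*sqrt(5)) + (2) + (6 - 4*sqrt(5)) + (2) + (-15) + (-15)] = 0/20 = 0
  <chi_rho, chi_3> = (1/20)[1*(11)*conj(1) + 1*(3)*conj(-1) + 2*(3 + 2*sqrt(5))*conj(-1) + 2*(1)*conj(1) + 2*(3 - 2*sqrt(5))*conj(-1) + 2*(1)*conj(1) + 5*(3)*conj(1) + 5*(3)*conj(-1)]
      = (1/20)[(11) + (-3) + (-4*sqrt(5) - 6) + (2) + (-6 + 4*sqrt(5)) + (2) + (15) + (-15)] = 0/20 = 0
  <chi_rho, chi_4> = (1/20)[1*(11)*conj(1) + 1*(3)*conj(-1) + 2*(3 + 2*sqrt(5))*conj(-1) + 2*(1)*conj(1) + 2*(3 - 2*sqrt(5))*conj(-1) + 2*(1)*conj(1) + 5*(3)*conj(-1) + 5*(3)*conj(1)]
      = (1/20)[(11) + (-3) + (-4*sqrt(5) - 6) + (2) + (-6 + 4*sqrt(5)) + (2) + (-15) + (15)] = 0/20 = 0
  <chi_rho, chi_5> = (1/20)[1*(11)*conj(2) + 1*(3)*conj(-2) + 2*(3 + 2*sqrt(5))*conj(1/2 + sqrt(5)/2) + 2*(1)*conj(-1/2 + sqrt(5)/2) + 2*(3 - 2*sqrt(5))*conj(1/2 - sqrt(5)/2) + 2*(1)*conj(-sqrt(5)/2 - 1/2) + 5*(3)*conj(0) + 5*(3)*conj(0)]
      = (1/20)[(22) + (-6) + (5*sqrt(5) + 13) + (-1 + sqrt(5)) + (13 - 5*sqrt(5)) + (-sqrt(5) - 1) + (0) + (0)] = 40/20 = 2
  <chi_rho, chi_6> = (1/20)[1*(11)*conj(2) + 1*(3)*conj(2) + 2*(3 + 2*sqrt(5))*conj(-1/2 + sqrt(5)/2) + 2*(1)*conj(-sqrt(5)/2 - 1/2) + 2*(3 - 2*sqrt(5))*conj(-sqrt(5)/2 - 1/2) + 2*(1)*conj(-1/2 + sqrt(5)/2) + 5*(3)*conj(0) + 5*(3)*conj(0)]
      = (1/20)[(22) + (6) + (sqrt(5) + 7) + (-sqrt(5) - 1) + (7 - sqrt(5)) + (-1 + sqrt(5)) + (0) + (0)] = 40/20 = 2
  <chi_rho, chi_7> = (1/20)[1*(11)*conj(2) + 1*(3)*conj(-2) + 2*(3 + 2*sqrt(5))*conj(1/2 - sqrt(5)/2) + 2*(1)*conj(-sqrt(5)/2 - 1/2) + 2*(3 - 2*sqrt(5))*conj(1/2 + sqrt(5)/2) + 2*(1)*conj(-1/2 + sqrt(5)/2) + 5*(3)*conj(0) + 5*(3)*conj(0)]
      = (1/20)[(22) + (-6) + (-7 - sqrt(5)) + (-sqrt(5) - 1) + (-7 + sqrt(5)) + (-1 + sqrt(5)) + (0) + (0)] = 0/20 = 0
  <chi_rho, chi_8> = (1/20)[1*(11)*conj(2) + 1*(3)*conj(2) + 2*(3 + 2*sqrt(5))*conj(-sqrt(5)/2 - 1/2) + 2*(1)*conj(-1/2 + sqrt(5)/2) + 2*(3 - 2*sqrt(5))*conj(-1/2 + sqrt(5)/2) + 2*(1)*conj(-sqrt(5)/2 - 1/2) + 5*(3)*conj(0) + 5*(3)*conj(0)]
      = (1/20)[(22) + (6) + (-13 - 5*sqrt(5)) + (-1 + sqrt(5)) + (-13 + 5*sqrt(5)) + (-sqrt(5) - 1) + (0) + (0)] = 0/20 = 0
Dimension check: dim(rho) = sum (mult * dim) = 3*1 + 0*1 + 0*1 + 0*1 + 2*2 + 2*2 + 0*2 + 0*2 = 11 = chi_rho(e) = 11.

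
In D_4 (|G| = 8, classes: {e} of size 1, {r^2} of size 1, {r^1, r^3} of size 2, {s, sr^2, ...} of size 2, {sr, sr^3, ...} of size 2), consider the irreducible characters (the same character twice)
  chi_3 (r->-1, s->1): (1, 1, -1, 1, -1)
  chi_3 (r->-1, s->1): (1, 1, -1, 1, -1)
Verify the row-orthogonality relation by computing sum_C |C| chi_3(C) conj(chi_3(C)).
Sum = 8 = |G| = 8; so <chi_3, chi_3> = 1 (norm-1 confirms irreducibility).

Derivation: Compute term by term over conjugacy classes (|C| * chi_3(C) * conj(chi_3(C))):
  1*(1)*conj(1) + 1*(1)*conj(1) + 2*(-1)*conj(-1) + 2*(1)*conj(1) + 2*(-1)*conj(-1)
  = (1) + (1) + (2) + (2) + (2)
  = 8.
Dividing by |G| = 8 gives 8/8 = 1, matching the row-orthogonality relation <chi_3, chi_3> = [chi_3 = chi_3].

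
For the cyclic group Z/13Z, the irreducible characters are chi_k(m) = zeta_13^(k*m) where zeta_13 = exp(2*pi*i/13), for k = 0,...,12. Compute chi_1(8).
chi_1(8) = zeta_13^8 = exp(-10*I*pi/13)

Why: chi_1(8) = zeta_13^(1*8) = zeta_13^8. Since zeta_13^13 = 1, this equals zeta_13^8 = exp(2*pi*i*8/13) = exp(-10*I*pi/13).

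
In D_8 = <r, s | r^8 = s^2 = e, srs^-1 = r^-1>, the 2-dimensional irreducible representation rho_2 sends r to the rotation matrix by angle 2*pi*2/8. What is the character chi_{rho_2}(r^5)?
chi_{rho_2}(r^5) = 2*cos(2*pi*2*5/8) = 0

rho_2(r^5) is rotation by angle 2*pi*2*5/8, whose trace is 2*cos(2*pi*2*5/8) = 0.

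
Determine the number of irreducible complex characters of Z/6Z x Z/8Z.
48

Argument: The number of irreducible complex representations of a finite group equals its number of conjugacy classes. Z/6Z x Z/8Z is abelian of order 48, so every element is its own conjugacy class: 48 classes, so Z/6Z x Z/8Z (order 48) has exactly 48 irreducible complex representations.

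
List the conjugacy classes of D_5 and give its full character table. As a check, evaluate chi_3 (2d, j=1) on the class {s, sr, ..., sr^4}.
Conjugacy classes: {e} of size 1, {r^1, r^4} of size 2, {r^2, r^3} of size 2, {s, sr, ..., sr^4} of size 5.
Character table:
  irrep \ class              {e} (size 1)  {r^1, r^4} (size 2)  {r^2, r^3} (size 2)  {s, sr, ..., sr^4} (size 5)
  chi_1 (triv)               1             1                    1                    1                          
  chi_2 (sign: r->1, s->-1)  1             1                    1                    -1                         
  chi_3 (2d, j=1)            2             -1/2 + sqrt(5)/2     -sqrt(5)/2 - 1/2     0                          
  chi_4 (2d, j=2)            2             -sqrt(5)/2 - 1/2     -1/2 + sqrt(5)/2     0                          

Spot check: chi_3 (2d, j=1) on {s, sr, ..., sr^4} = 0.

Justification: D_5 has order 2*5 = 10 with 4 conjugacy classes, hence 4 irreducibles. Sum of squared dims 1 + 1 + 4 + 4 = 10 = |G|. Linear characters come from the abelianisation; the 2-dimensional irreps have character r^k -> 2*cos(2*pi*j*k/5), reflections -> 0.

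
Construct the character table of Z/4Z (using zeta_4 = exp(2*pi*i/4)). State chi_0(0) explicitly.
Character table of Z/4Z (irreps indexed chi_0,...,chi_3 with chi_k(m) = zeta_4^(k*m), zeta_4 = exp(2*pi*i/4)):
  irrep \ class  {0} (size 1)  {1} (size 1)  {2} (size 1)  {3} (size 1)
  chi_0          1             1             1             1           
  chi_1          1             I             -1            -I          
  chi_2          1             -1            1             -1          
  chi_3          1             -I            -1            I           

Spot check: chi_0(0) = zeta_4^(0*0) = zeta_4^0 = 1.

Z/4Z is abelian, so all 4 irreducible complex representations are 1-dimensional. They are given by chi_k(m) = zeta_4^(k*m) for k = 0,...,3. Row orthogonality: sum_m chi_k(m) conj(chi_l(m)) = 4 * [k = l].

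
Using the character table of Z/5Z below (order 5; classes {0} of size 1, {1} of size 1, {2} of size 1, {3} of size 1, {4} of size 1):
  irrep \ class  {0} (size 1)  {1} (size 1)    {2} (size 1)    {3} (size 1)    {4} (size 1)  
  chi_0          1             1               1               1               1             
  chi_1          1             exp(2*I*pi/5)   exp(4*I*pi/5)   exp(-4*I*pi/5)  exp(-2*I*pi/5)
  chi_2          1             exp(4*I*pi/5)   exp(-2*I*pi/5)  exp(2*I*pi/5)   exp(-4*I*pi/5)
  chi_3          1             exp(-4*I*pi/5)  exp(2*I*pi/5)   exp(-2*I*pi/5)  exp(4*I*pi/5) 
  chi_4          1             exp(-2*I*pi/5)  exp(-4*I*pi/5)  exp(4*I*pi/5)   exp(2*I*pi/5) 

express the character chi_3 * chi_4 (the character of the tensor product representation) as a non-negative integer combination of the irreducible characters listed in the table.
chi_3 tensor chi_4 = chi_2 (all other irreducibles have multiplicity 0).

Derivation: The character of a tensor product is the pointwise product (chi_3 * chi_4)(C) = chi_3(C) * chi_4(C):
  {0}: (1)*(1), {1}: (exp(-4*I*pi/5))*(exp(-2*I*pi/5)), {2}: (exp(2*I*pi/5))*(exp(-4*I*pi/5)), {3}: (exp(-2*I*pi/5))*(exp(4*I*pi/5)), {4}: (exp(4*I*pi/5))*(exp(2*I*pi/5))
so (chi_3 * chi_4) takes values
  {0} -> 1, {1} -> exp(4*I*pi/5), {2} -> exp(-2*I*pi/5), {3} -> exp(2*I*pi/5), {4} -> exp(-4*I*pi/5).
Now take the inner product of this character with each irreducible chi from the table, <chi_3*chi_4, chi> = (1/5) sum_C |C| (chi_3*chi_4)(C) conj(chi(C)):
  <chi_3*chi_4, chi_0> = (1/5)[1*(1)*conj(1) + 1*(exp(4*I*pi/5))*conj(1) + 1*(exp(-2*I*pi/5))*conj(1) + 1*(exp(2*I*pi/5))*conj(1) + 1*(exp(-4*I*pi/5))*conj(1)]
      = (1/5)[(1) + (exp(4*I*pi/5)) + (exp(-2*I*pi/5)) + (exp(2*I*pi/5)) + (exp(-4*I*pi/5))] = 0/5 = 0
  <chi_3*chi_4, chi_1> = (1/5)[1*(1)*conj(1) + 1*(exp(4*I*pi/5))*conj(exp(2*I*pi/5)) + 1*(exp(-2*I*pi/5))*conj(exp(4*I*pi/5)) + 1*(exp(2*I*pi/5))*conj(exp(-4*I*pi/5)) + 1*(exp(-4*I*pi/5))*conj(exp(-2*I*pi/5))]
      = (1/5)[(1) + (exp(2*I*pi/5)) + (exp(4*I*pi/5)) + (exp(-4*I*pi/5)) + (exp(-2*I*pi/5))] = 0/5 = 0
  <chi_3*chi_4, chi_2> = (1/5)[1*(1)*conj(1) + 1*(exp(4*I*pi/5))*conj(exp(4*I*pi/5)) + 1*(exp(-2*I*pi/5))*conj(exp(-2*I*pi/5)) + 1*(exp(2*I*pi/5))*conj(exp(2*I*pi/5)) + 1*(exp(-4*I*pi/5))*conj(exp(-4*I*pi/5))]
      = (1/5)[(1) + (1) + (1) + (1) + (1)] = 5/5 = 1
  <chi_3*chi_4, chi_3> = (1/5)[1*(1)*conj(1) + 1*(exp(4*I*pi/5))*conj(exp(-4*I*pi/5)) + 1*(exp(-2*I*pi/5))*conj(exp(2*I*pi/5)) + 1*(exp(2*I*pi/5))*conj(exp(-2*I*pi/5)) + 1*(exp(-4*I*pi/5))*conj(exp(4*I*pi/5))]
      = (1/5)[(1) + (exp(-2*I*pi/5)) + (exp(-4*I*pi/5)) + (exp(4*I*pi/5)) + (exp(2*I*pi/5))] = 0/5 = 0
  <chi_3*chi_4, chi_4> = (1/5)[1*(1)*conj(1) + 1*(exp(4*I*pi/5))*conj(exp(-2*I*pi/5)) + 1*(exp(-2*I*pi/5))*conj(exp(-4*I*pi/5)) + 1*(exp(2*I*pi/5))*conj(exp(4*I*pi/5)) + 1*(exp(-4*I*pi/5))*conj(exp(2*I*pi/5))]
      = (1/5)[(1) + (exp(-4*I*pi/5)) + (exp(2*I*pi/5)) + (exp(-2*I*pi/5)) + (exp(4*I*pi/5))] = 0/5 = 0
(Exp terms are combined using exp(i*s)*conj(exp(i*t)) = exp(i*(s-t)), and sums of them are collapsed using the identity that for every m > 1 the m distinct m-th roots of unity sum to 0, e.g. 1 + exp(2*I*pi/3) + exp(-2*I*pi/3) = 0.)
Hence the multiplicities are chi_2: 1. Dimension check: dim(chi_3)*dim(chi_4) = 1*1 = 1 and sum (mult * dim) = 1*1 = 1.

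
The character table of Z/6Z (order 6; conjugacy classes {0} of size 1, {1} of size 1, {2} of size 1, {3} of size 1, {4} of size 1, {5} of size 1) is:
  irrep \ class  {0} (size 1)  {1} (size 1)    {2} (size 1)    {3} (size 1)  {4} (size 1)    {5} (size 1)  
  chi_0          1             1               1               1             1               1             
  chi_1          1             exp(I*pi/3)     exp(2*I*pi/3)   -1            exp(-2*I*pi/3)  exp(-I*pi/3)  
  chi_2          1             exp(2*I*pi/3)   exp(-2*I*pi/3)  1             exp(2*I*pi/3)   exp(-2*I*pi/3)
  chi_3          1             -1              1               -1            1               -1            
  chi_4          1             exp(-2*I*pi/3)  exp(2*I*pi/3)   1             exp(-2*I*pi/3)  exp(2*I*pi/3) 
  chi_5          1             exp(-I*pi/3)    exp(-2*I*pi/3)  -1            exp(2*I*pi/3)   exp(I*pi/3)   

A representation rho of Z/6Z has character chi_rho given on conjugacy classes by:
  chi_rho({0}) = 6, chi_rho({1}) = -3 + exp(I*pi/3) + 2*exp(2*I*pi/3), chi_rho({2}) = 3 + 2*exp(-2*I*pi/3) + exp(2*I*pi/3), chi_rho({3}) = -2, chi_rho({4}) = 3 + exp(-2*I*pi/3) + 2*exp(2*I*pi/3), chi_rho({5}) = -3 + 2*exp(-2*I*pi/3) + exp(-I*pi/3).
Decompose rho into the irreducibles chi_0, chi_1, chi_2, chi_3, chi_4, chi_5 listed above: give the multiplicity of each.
Multiplicities: chi_0: 0, chi_1: 1, chi_2: 2, chi_3: 3, chi_4: 0, chi_5: 0.

Details: Use <chi_rho, chi> = (1/|G|) sum_C |C| * chi_rho(C) * conj(chi(C)) with |G| = 6 for each irreducible chi in the table:
  <chi_rho, chi_0> = (1/6)[1*(6)*conj(1) + 1*(-3 + exp(I*pi/3) + 2*exp(2*I*pi/3))*conj(1) + 1*(3 + 2*exp(-2*I*pi/3) + exp(2*I*pi/3))*conj(1) + 1*(-2)*conj(1) + 1*(3 + exp(-2*I*pi/3) + 2*exp(2*I*pi/3))*conj(1) + 1*(-3 + 2*exp(-2*I*pi/3) + exp(-I*pi/3))*conj(1)]
      = (1/6)[(6) + (-3 + exp(I*pi/3) + 2*exp(2*I*pi/3)) + (3 + 2*exp(-2*I*pi/3) + exp(2*I*pi/3)) + (-2) + (3 + exp(-2*I*pi/3) + 2*exp(2*I*pi/3)) + (-3 + 2*exp(-2*I*pi/3) + exp(-I*pi/3))] = 0/6 = 0
  <chi_rho, chi_1> = (1/6)[1*(6)*conj(1) + 1*(-3 + exp(I*pi/3) + 2*exp(2*I*pi/3))*conj(exp(I*pi/3)) + 1*(3 + 2*exp(-2*I*pi/3) + exp(2*I*pi/3))*conj(exp(2*I*pi/3)) + 1*(-2)*conj(-1) + 1*(3 + exp(-2*I*pi/3) + 2*exp(2*I*pi/3))*conj(exp(-2*I*pi/3)) + 1*(-3 + 2*exp(-2*I*pi/3) + exp(-I*pi/3))*conj(exp(-I*pi/3))]
      = (1/6)[(6) + (1 + 2*exp(I*pi/3) - 3*exp(-I*pi/3)) + (1 + 3*exp(-2*I*pi/3) + 2*exp(2*I*pi/3)) + (2) + (1 + 2*exp(-2*I*pi/3) + 3*exp(2*I*pi/3)) + (1 - 3*exp(I*pi/3) + 2*exp(-I*pi/3))] = 6/6 = 1
  <chi_rho, chi_2> = (1/6)[1*(6)*conj(1) + 1*(-3 + exp(I*pi/3) + 2*exp(2*I*pi/3))*conj(exp(2*I*pi/3)) + 1*(3 + 2*exp(-2*I*pi/3) + exp(2*I*pi/3))*conj(exp(-2*I*pi/3)) + 1*(-2)*conj(1) + 1*(3 + exp(-2*I*pi/3) + 2*exp(2*I*pi/3))*conj(exp(2*I*pi/3)) + 1*(-3 + 2*exp(-2*I*pi/3) + exp(-I*pi/3))*conj(exp(-2*I*pi/3))]
      = (1/6)[(6) + (2 + exp(-I*pi/3) - 3*exp(-2*I*pi/3)) + (2 + exp(-2*I*pi/3) + 3*exp(2*I*pi/3)) + (-2) + (2 + 3*exp(-2*I*pi/3) + exp(2*I*pi/3)) + (2 - 3*exp(2*I*pi/3) + exp(I*pi/3))] = 12/6 = 2
  <chi_rho, chi_3> = (1/6)[1*(6)*conj(1) + 1*(-3 + exp(I*pi/3) + 2*exp(2*I*pi/3))*conj(-1) + 1*(3 + 2*exp(-2*I*pi/3) + exp(2*I*pi/3))*conj(1) + 1*(-2)*conj(-1) + 1*(3 + exp(-2*I*pi/3) + 2*exp(2*I*pi/3))*conj(1) + 1*(-3 + 2*exp(-2*I*pi/3) + exp(-I*pi/3))*conj(-1)]
      = (1/6)[(6) + (3 - 2*exp(2*I*pi/3) - exp(I*pi/3)) + (3 + 2*exp(-2*I*pi/3) + exp(2*I*pi/3)) + (2) + (3 + exp(-2*I*pi/3) + 2*exp(2*I*pi/3)) + (3 - exp(-I*pi/3) - 2*exp(-2*I*pi/3))] = 18/6 = 3
  <chi_rho, chi_4> = (1/6)[1*(6)*conj(1) + 1*(-3 + exp(I*pi/3) + 2*exp(2*I*pi/3))*conj(exp(-2*I*pi/3)) + 1*(3 + 2*exp(-2*I*pi/3) + exp(2*I*pi/3))*conj(exp(2*I*pi/3)) + 1*(-2)*conj(1) + 1*(3 + exp(-2*I*pi/3) + 2*exp(2*I*pi/3))*conj(exp(-2*I*pi/3)) + 1*(-3 + 2*exp(-2*I*pi/3) + exp(-I*pi/3))*conj(exp(2*I*pi/3))]
      = (1/6)[(6) + (-1 - 3*exp(2*I*pi/3) + 2*exp(-2*I*pi/3)) + (1 + 3*exp(-2*I*pi/3) + 2*exp(2*I*pi/3)) + (-2) + (1 + 2*exp(-2*I*pi/3) + 3*exp(2*I*pi/3)) + (-1 + 2*exp(2*I*pi/3) - 3*exp(-2*I*pi/3))] = 0/6 = 0
  <chi_rho, chi_5> = (1/6)[1*(6)*conj(1) + 1*(-3 + exp(I*pi/3) + 2*exp(2*I*pi/3))*conj(exp(-I*pi/3)) + 1*(3 + 2*exp(-2*I*pi/3) + exp(2*I*pi/3))*conj(exp(-2*I*pi/3)) + 1*(-2)*conj(-1) + 1*(3 + exp(-2*I*pi/3) + 2*exp(2*I*pi/3))*conj(exp(2*I*pi/3)) + 1*(-3 + 2*exp(-2*I*pi/3) + exp(-I*pi/3))*conj(exp(I*pi/3))]
      = (1/6)[(6) + (-2 - 3*exp(I*pi/3) + exp(2*I*pi/3)) + (2 + exp(-2*I*pi/3) + 3*exp(2*I*pi/3)) + (2) + (2 + 3*exp(-2*I*pi/3) + exp(2*I*pi/3)) + (-2 + exp(-2*I*pi/3) - 3*exp(-I*pi/3))] = 0/6 = 0
(Exp terms are combined using exp(i*s)*conj(exp(i*t)) = exp(i*(s-t)), and sums of them are collapsed using the identity that for every m > 1 the m distinct m-th roots of unity sum to 0, e.g. 1 + exp(2*I*pi/3) + exp(-2*I*pi/3) = 0.)
Dimension check: dim(rho) = sum (mult * dim) = 0*1 + 1*1 + 2*1 + 3*1 + 0*1 + 0*1 = 6 = chi_rho(e) = 6.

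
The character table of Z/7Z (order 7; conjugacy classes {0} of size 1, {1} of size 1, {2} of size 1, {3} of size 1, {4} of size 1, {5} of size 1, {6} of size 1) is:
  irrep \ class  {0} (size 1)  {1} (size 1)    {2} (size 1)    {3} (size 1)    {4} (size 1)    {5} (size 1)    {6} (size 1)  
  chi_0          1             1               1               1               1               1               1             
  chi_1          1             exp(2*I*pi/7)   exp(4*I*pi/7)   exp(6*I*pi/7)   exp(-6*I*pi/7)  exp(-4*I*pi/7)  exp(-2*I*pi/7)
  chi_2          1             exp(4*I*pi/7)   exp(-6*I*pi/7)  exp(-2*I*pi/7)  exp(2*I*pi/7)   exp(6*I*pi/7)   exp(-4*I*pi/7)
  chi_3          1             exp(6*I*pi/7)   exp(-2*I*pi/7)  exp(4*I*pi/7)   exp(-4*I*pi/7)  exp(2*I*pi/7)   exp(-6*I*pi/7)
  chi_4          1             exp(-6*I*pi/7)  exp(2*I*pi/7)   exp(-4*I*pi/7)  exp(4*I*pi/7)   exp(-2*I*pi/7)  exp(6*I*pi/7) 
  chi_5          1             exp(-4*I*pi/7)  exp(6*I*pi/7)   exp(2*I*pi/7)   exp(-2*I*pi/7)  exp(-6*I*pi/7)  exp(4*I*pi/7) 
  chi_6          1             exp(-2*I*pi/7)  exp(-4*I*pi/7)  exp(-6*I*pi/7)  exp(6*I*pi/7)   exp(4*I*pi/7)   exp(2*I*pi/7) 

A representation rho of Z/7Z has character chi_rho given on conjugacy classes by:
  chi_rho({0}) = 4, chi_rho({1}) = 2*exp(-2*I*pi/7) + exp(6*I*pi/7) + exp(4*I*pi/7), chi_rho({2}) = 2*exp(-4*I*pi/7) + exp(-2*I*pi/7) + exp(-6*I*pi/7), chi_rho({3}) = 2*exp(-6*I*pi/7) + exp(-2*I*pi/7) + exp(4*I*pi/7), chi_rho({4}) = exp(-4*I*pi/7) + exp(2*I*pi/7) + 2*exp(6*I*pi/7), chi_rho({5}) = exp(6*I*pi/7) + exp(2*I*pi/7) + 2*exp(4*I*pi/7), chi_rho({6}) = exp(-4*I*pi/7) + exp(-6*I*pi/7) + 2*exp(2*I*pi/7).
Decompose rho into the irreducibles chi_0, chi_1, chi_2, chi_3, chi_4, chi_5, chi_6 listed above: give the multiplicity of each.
Multiplicities: chi_0: 0, chi_1: 0, chi_2: 1, chi_3: 1, chi_4: 0, chi_5: 0, chi_6: 2.

Derivation: Use <chi_rho, chi> = (1/|G|) sum_C |C| * chi_rho(C) * conj(chi(C)) with |G| = 7 for each irreducible chi in the table:
  <chi_rho, chi_0> = (1/7)[1*(4)*conj(1) + 1*(2*exp(-2*I*pi/7) + exp(6*I*pi/7) + exp(4*I*pi/7))*conj(1) + 1*(2*exp(-4*I*pi/7) + exp(-2*I*pi/7) + exp(-6*I*pi/7))*conj(1) + 1*(2*exp(-6*I*pi/7) + exp(-2*I*pi/7) + exp(4*I*pi/7))*conj(1) + 1*(exp(-4*I*pi/7) + exp(2*I*pi/7) + 2*exp(6*I*pi/7))*conj(1) + 1*(exp(6*I*pi/7) + exp(2*I*pi/7) + 2*exp(4*I*pi/7))*conj(1) + 1*(exp(-4*I*pi/7) + exp(-6*I*pi/7) + 2*exp(2*I*pi/7))*conj(1)]
      = (1/7)[(4) + (2*exp(-2*I*pi/7) + exp(6*I*pi/7) + exp(4*I*pi/7)) + (2*exp(-4*I*pi/7) + exp(-2*I*pi/7) + exp(-6*I*pi/7)) + (2*exp(-6*I*pi/7) + exp(-2*I*pi/7) + exp(4*I*pi/7)) + (exp(-4*I*pi/7) + exp(2*I*pi/7) + 2*exp(6*I*pi/7)) + (exp(6*I*pi/7) + exp(2*I*pi/7) + 2*exp(4*I*pi/7)) + (exp(-4*I*pi/7) + exp(-6*I*pi/7) + 2*exp(2*I*pi/7))] = 0/7 = 0
  <chi_rho, chi_1> = (1/7)[1*(4)*conj(1) + 1*(2*exp(-2*I*pi/7) + exp(6*I*pi/7) + exp(4*I*pi/7))*conj(exp(2*I*pi/7)) + 1*(2*exp(-4*I*pi/7) + exp(-2*I*pi/7) + exp(-6*I*pi/7))*conj(exp(4*I*pi/7)) + 1*(2*exp(-6*I*pi/7) + exp(-2*I*pi/7) + exp(4*I*pi/7))*conj(exp(6*I*pi/7)) + 1*(exp(-4*I*pi/7) + exp(2*I*pi/7) + 2*exp(6*I*pi/7))*conj(exp(-6*I*pi/7)) + 1*(exp(6*I*pi/7) + exp(2*I*pi/7) + 2*exp(4*I*pi/7))*conj(exp(-4*I*pi/7)) + 1*(exp(-4*I*pi/7) + exp(-6*I*pi/7) + 2*exp(2*I*pi/7))*conj(exp(-2*I*pi/7))]
      = (1/7)[(4) + (2*exp(-4*I*pi/7) + exp(2*I*pi/7) + exp(4*I*pi/7)) + (exp(-6*I*pi/7) + 2*exp(6*I*pi/7) + exp(4*I*pi/7)) + (exp(-2*I*pi/7) + exp(6*I*pi/7) + 2*exp(2*I*pi/7)) + (2*exp(-2*I*pi/7) + exp(-6*I*pi/7) + exp(2*I*pi/7)) + (exp(-4*I*pi/7) + 2*exp(-6*I*pi/7) + exp(6*I*pi/7)) + (exp(-4*I*pi/7) + exp(-2*I*pi/7) + 2*exp(4*I*pi/7))] = 0/7 = 0
  <chi_rho, chi_2> = (1/7)[1*(4)*conj(1) + 1*(2*exp(-2*I*pi/7) + exp(6*I*pi/7) + exp(4*I*pi/7))*conj(exp(4*I*pi/7)) + 1*(2*exp(-4*I*pi/7) + exp(-2*I*pi/7) + exp(-6*I*pi/7))*conj(exp(-6*I*pi/7)) + 1*(2*exp(-6*I*pi/7) + exp(-2*I*pi/7) + exp(4*I*pi/7))*conj(exp(-2*I*pi/7)) + 1*(exp(-4*I*pi/7) + exp(2*I*pi/7) + 2*exp(6*I*pi/7))*conj(exp(2*I*pi/7)) + 1*(exp(6*I*pi/7) + exp(2*I*pi/7) + 2*exp(4*I*pi/7))*conj(exp(6*I*pi/7)) + 1*(exp(-4*I*pi/7) + exp(-6*I*pi/7) + 2*exp(2*I*pi/7))*conj(exp(-4*I*pi/7))]
      = (1/7)[(4) + (1 + 2*exp(-6*I*pi/7) + exp(2*I*pi/7)) + (1 + exp(4*I*pi/7) + 2*exp(2*I*pi/7)) + (1 + 2*exp(-4*I*pi/7) + exp(6*I*pi/7)) + (1 + exp(-6*I*pi/7) + 2*exp(4*I*pi/7)) + (1 + 2*exp(-2*I*pi/7) + exp(-4*I*pi/7)) + (1 + exp(-2*I*pi/7) + 2*exp(6*I*pi/7))] = 7/7 = 1
  <chi_rho, chi_3> = (1/7)[1*(4)*conj(1) + 1*(2*exp(-2*I*pi/7) + exp(6*I*pi/7) + exp(4*I*pi/7))*conj(exp(6*I*pi/7)) + 1*(2*exp(-4*I*pi/7) + exp(-2*I*pi/7) + exp(-6*I*pi/7))*conj(exp(-2*I*pi/7)) + 1*(2*exp(-6*I*pi/7) + exp(-2*I*pi/7) + exp(4*I*pi/7))*conj(exp(4*I*pi/7)) + 1*(exp(-4*I*pi/7) + exp(2*I*pi/7) + 2*exp(6*I*pi/7))*conj(exp(-4*I*pi/7)) + 1*(exp(6*I*pi/7) + exp(2*I*pi/7) + 2*exp(4*I*pi/7))*conj(exp(2*I*pi/7)) + 1*(exp(-4*I*pi/7) + exp(-6*I*pi/7) + 2*exp(2*I*pi/7))*conj(exp(-6*I*pi/7))]
      = (1/7)[(4) + (1 + exp(-2*I*pi/7) + 2*exp(6*I*pi/7)) + (1 + 2*exp(-2*I*pi/7) + exp(-4*I*pi/7)) + (1 + exp(-6*I*pi/7) + 2*exp(4*I*pi/7)) + (1 + 2*exp(-4*I*pi/7) + exp(6*I*pi/7)) + (1 + exp(4*I*pi/7) + 2*exp(2*I*pi/7)) + (1 + 2*exp(-6*I*pi/7) + exp(2*I*pi/7))] = 7/7 = 1
  <chi_rho, chi_4> = (1/7)[1*(4)*conj(1) + 1*(2*exp(-2*I*pi/7) + exp(6*I*pi/7) + exp(4*I*pi/7))*conj(exp(-6*I*pi/7)) + 1*(2*exp(-4*I*pi/7) + exp(-2*I*pi/7) + exp(-6*I*pi/7))*conj(exp(2*I*pi/7)) + 1*(2*exp(-6*I*pi/7) + exp(-2*I*pi/7) + exp(4*I*pi/7))*conj(exp(-4*I*pi/7)) + 1*(exp(-4*I*pi/7) + exp(2*I*pi/7) + 2*exp(6*I*pi/7))*conj(exp(4*I*pi/7)) + 1*(exp(6*I*pi/7) + exp(2*I*pi/7) + 2*exp(4*I*pi/7))*conj(exp(-2*I*pi/7)) + 1*(exp(-4*I*pi/7) + exp(-6*I*pi/7) + 2*exp(2*I*pi/7))*conj(exp(6*I*pi/7))]
      = (1/7)[(4) + (exp(-4*I*pi/7) + exp(-2*I*pi/7) + 2*exp(4*I*pi/7)) + (exp(-4*I*pi/7) + 2*exp(-6*I*pi/7) + exp(6*I*pi/7)) + (2*exp(-2*I*pi/7) + exp(-6*I*pi/7) + exp(2*I*pi/7)) + (exp(-2*I*pi/7) + exp(6*I*pi/7) + 2*exp(2*I*pi/7)) + (exp(-6*I*pi/7) + 2*exp(6*I*pi/7) + exp(4*I*pi/7)) + (2*exp(-4*I*pi/7) + exp(2*I*pi/7) + exp(4*I*pi/7))] = 0/7 = 0
  <chi_rho, chi_5> = (1/7)[1*(4)*conj(1) + 1*(2*exp(-2*I*pi/7) + exp(6*I*pi/7) + exp(4*I*pi/7))*conj(exp(-4*I*pi/7)) + 1*(2*exp(-4*I*pi/7) + exp(-2*I*pi/7) + exp(-6*I*pi/7))*conj(exp(6*I*pi/7)) + 1*(2*exp(-6*I*pi/7) + exp(-2*I*pi/7) + exp(4*I*pi/7))*conj(exp(2*I*pi/7)) + 1*(exp(-4*I*pi/7) + exp(2*I*pi/7) + 2*exp(6*I*pi/7))*conj(exp(-2*I*pi/7)) + 1*(exp(6*I*pi/7) + exp(2*I*pi/7) + 2*exp(4*I*pi/7))*conj(exp(-6*I*pi/7)) + 1*(exp(-4*I*pi/7) + exp(-6*I*pi/7) + 2*exp(2*I*pi/7))*conj(exp(4*I*pi/7))]
      = (1/7)[(4) + (exp(-4*I*pi/7) + exp(-6*I*pi/7) + 2*exp(2*I*pi/7)) + (exp(6*I*pi/7) + exp(2*I*pi/7) + 2*exp(4*I*pi/7)) + (exp(-4*I*pi/7) + exp(2*I*pi/7) + 2*exp(6*I*pi/7)) + (2*exp(-6*I*pi/7) + exp(-2*I*pi/7) + exp(4*I*pi/7)) + (2*exp(-4*I*pi/7) + exp(-2*I*pi/7) + exp(-6*I*pi/7)) + (2*exp(-2*I*pi/7) + exp(6*I*pi/7) + exp(4*I*pi/7))] = 0/7 = 0
  <chi_rho, chi_6> = (1/7)[1*(4)*conj(1) + 1*(2*exp(-2*I*pi/7) + exp(6*I*pi/7) + exp(4*I*pi/7))*conj(exp(-2*I*pi/7)) + 1*(2*exp(-4*I*pi/7) + exp(-2*I*pi/7) + exp(-6*I*pi/7))*conj(exp(-4*I*pi/7)) + 1*(2*exp(-6*I*pi/7) + exp(-2*I*pi/7) + exp(4*I*pi/7))*conj(exp(-6*I*pi/7)) + 1*(exp(-4*I*pi/7) + exp(2*I*pi/7) + 2*exp(6*I*pi/7))*conj(exp(6*I*pi/7)) + 1*(exp(6*I*pi/7) + exp(2*I*pi/7) + 2*exp(4*I*pi/7))*conj(exp(4*I*pi/7)) + 1*(exp(-4*I*pi/7) + exp(-6*I*pi/7) + 2*exp(2*I*pi/7))*conj(exp(2*I*pi/7))]
      = (1/7)[(4) + (2 + exp(-6*I*pi/7) + exp(6*I*pi/7)) + (2 + exp(-2*I*pi/7) + exp(2*I*pi/7)) + (2 + exp(-4*I*pi/7) + exp(4*I*pi/7)) + (2 + exp(-4*I*pi/7) + exp(4*I*pi/7)) + (2 + exp(-2*I*pi/7) + exp(2*I*pi/7)) + (2 + exp(-6*I*pi/7) + exp(6*I*pi/7))] = 14/7 = 2
(Exp terms are combined using exp(i*s)*conj(exp(i*t)) = exp(i*(s-t)), and sums of them are collapsed using the identity that for every m > 1 the m distinct m-th roots of unity sum to 0, e.g. 1 + exp(2*I*pi/3) + exp(-2*I*pi/3) = 0.)
Dimension check: dim(rho) = sum (mult * dim) = 0*1 + 0*1 + 1*1 + 1*1 + 0*1 + 0*1 + 2*1 = 4 = chi_rho(e) = 4.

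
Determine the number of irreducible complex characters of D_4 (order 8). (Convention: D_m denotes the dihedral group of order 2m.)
5

Reasoning: The number of irreducible complex representations of a finite group equals its number of conjugacy classes. D_4 has 5 conjugacy classes (n/2 + 3 for n even), so D_4 (order 8) has exactly 5 irreducible complex representations.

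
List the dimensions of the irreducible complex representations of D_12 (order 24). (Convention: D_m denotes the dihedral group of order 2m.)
Dimensions: 1, 1, 1, 1, 2, 2, 2, 2, 2

Reasoning: There are 9 irreducibles (= number of conjugacy classes). Their dimensions d_i satisfy sum d_i^2 = |G| = 24: 1 + 1 + 1 + 1 + 4 + 4 + 4 + 4 + 4 = 24.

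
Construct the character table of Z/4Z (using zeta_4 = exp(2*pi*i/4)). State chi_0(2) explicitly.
Character table of Z/4Z (irreps indexed chi_0,...,chi_3 with chi_k(m) = zeta_4^(k*m), zeta_4 = exp(2*pi*i/4)):
  irrep \ class  {0} (size 1)  {1} (size 1)  {2} (size 1)  {3} (size 1)
  chi_0          1             1             1             1           
  chi_1          1             I             -1            -I          
  chi_2          1             -1            1             -1          
  chi_3          1             -I            -1            I           

Spot check: chi_0(2) = zeta_4^(0*2) = zeta_4^0 = 1.

Why: Z/4Z is abelian, so all 4 irreducible complex representations are 1-dimensional. They are given by chi_k(m) = zeta_4^(k*m) for k = 0,...,3. Row orthogonality: sum_m chi_k(m) conj(chi_l(m)) = 4 * [k = l].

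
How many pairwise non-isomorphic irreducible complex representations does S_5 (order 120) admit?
7

Details: The number of irreducible complex representations of a finite group equals its number of conjugacy classes. Conjugacy classes in S_5 correspond to cycle types, i.e. partitions of 5; there are p(5) = 7 of them, so S_5 (order 120) has exactly 7 irreducible complex representations.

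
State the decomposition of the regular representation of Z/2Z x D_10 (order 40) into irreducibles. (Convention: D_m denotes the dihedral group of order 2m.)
Each irreducible V_i of dimension d_i appears with multiplicity d_i, i.e. rho_reg = (direct sum over all irreducibles V_i) d_i V_i. The irreducible dimensions for Z/2Z x D_10 are 1, 1, 1, 1, 1, 1, 1, 1, 2, 2, 2, 2, 2, 2, 2, 2: 8 irreducibles of dimension 1, each with multiplicity 1; 8 irreducibles of dimension 2, each with multiplicity 2. Total dimension 8*1*1 + 8*2*2 = 40 = |G|.

Why: General theorem: in the regular representation of a finite group G, each irreducible appears with multiplicity equal to its dimension. Check: dim(rho_reg) = sum d_i^2 = 1 + 1 + 1 + 1 + 1 + 1 + 1 + 1 + 4 + 4 + 4 + 4 + 4 + 4 + 4 + 4 = 40 = |G|.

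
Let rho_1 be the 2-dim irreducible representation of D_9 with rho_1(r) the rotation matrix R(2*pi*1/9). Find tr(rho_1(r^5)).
chi_{rho_1}(r^5) = 2*cos(2*pi*1*5/9) = -2*cos(pi/9)

Details: rho_1(r^5) is rotation by angle 2*pi*1*5/9, whose trace is 2*cos(2*pi*1*5/9) = -2*cos(pi/9).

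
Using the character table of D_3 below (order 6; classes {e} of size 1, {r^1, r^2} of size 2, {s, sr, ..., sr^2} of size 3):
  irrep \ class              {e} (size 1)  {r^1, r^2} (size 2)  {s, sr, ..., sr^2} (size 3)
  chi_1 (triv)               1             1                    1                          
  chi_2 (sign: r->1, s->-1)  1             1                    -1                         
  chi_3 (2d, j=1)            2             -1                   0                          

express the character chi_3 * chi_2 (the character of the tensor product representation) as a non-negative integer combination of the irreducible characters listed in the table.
chi_3 tensor chi_2 = chi_3 (all other irreducibles have multiplicity 0).

Explanation: The character of a tensor product is the pointwise product (chi_3 * chi_2)(C) = chi_3(C) * chi_2(C):
  {e}: (2)*(1), {r^1, r^2}: (-1)*(1), {s, sr, ..., sr^2}: (0)*(-1)
so (chi_3 * chi_2) takes values
  {e} -> 2, {r^1, r^2} -> -1, {s, sr, ..., sr^2} -> 0.
Now take the inner product of this character with each irreducible chi from the table, <chi_3*chi_2, chi> = (1/6) sum_C |C| (chi_3*chi_2)(C) conj(chi(C)):
  <chi_3*chi_2, chi_1> = (1/6)[1*(2)*conj(1) + 2*(-1)*conj(1) + 3*(0)*conj(1)]
      = (1/6)[(2) + (-2) + (0)] = 0/6 = 0
  <chi_3*chi_2, chi_2> = (1/6)[1*(2)*conj(1) + 2*(-1)*conj(1) + 3*(0)*conj(-1)]
      = (1/6)[(2) + (-2) + (0)] = 0/6 = 0
  <chi_3*chi_2, chi_3> = (1/6)[1*(2)*conj(2) + 2*(-1)*conj(-1) + 3*(0)*conj(0)]
      = (1/6)[(4) + (2) + (0)] = 6/6 = 1
Hence the multiplicities are chi_3: 1. Dimension check: dim(chi_3)*dim(chi_2) = 2*1 = 2 and sum (mult * dim) = 1*2 = 2.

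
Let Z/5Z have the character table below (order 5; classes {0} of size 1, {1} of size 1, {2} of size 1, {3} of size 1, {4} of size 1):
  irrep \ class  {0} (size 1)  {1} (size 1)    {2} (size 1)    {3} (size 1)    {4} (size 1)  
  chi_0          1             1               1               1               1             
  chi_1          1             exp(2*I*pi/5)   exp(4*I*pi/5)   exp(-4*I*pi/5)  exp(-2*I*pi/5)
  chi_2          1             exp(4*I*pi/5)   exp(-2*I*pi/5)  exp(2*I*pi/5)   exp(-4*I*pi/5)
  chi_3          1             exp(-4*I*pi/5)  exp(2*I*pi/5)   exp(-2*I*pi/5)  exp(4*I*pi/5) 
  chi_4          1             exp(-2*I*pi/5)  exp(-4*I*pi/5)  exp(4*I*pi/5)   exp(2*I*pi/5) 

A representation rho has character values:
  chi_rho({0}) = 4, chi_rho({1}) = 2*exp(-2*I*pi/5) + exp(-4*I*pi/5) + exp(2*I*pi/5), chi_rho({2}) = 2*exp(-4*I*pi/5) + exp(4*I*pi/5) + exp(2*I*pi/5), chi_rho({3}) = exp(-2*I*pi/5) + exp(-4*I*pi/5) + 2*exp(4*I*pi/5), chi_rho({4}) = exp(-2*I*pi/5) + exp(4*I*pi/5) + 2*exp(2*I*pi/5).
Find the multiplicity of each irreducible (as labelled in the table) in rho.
Multiplicities: chi_0: 0, chi_1: 1, chi_2: 0, chi_3: 1, chi_4: 2.

Solution. Use <chi_rho, chi> = (1/|G|) sum_C |C| * chi_rho(C) * conj(chi(C)) with |G| = 5 for each irreducible chi in the table:
  <chi_rho, chi_0> = (1/5)[1*(4)*conj(1) + 1*(2*exp(-2*I*pi/5) + exp(-4*I*pi/5) + exp(2*I*pi/5))*conj(1) + 1*(2*exp(-4*I*pi/5) + exp(4*I*pi/5) + exp(2*I*pi/5))*conj(1) + 1*(exp(-2*I*pi/5) + exp(-4*I*pi/5) + 2*exp(4*I*pi/5))*conj(1) + 1*(exp(-2*I*pi/5) + exp(4*I*pi/5) + 2*exp(2*I*pi/5))*conj(1)]
      = (1/5)[(4) + (2*exp(-2*I*pi/5) + exp(-4*I*pi/5) + exp(2*I*pi/5)) + (2*exp(-4*I*pi/5) + exp(4*I*pi/5) + exp(2*I*pi/5)) + (exp(-2*I*pi/5) + exp(-4*I*pi/5) + 2*exp(4*I*pi/5)) + (exp(-2*I*pi/5) + exp(4*I*pi/5) + 2*exp(2*I*pi/5))] = 0/5 = 0
  <chi_rho, chi_1> = (1/5)[1*(4)*conj(1) + 1*(2*exp(-2*I*pi/5) + exp(-4*I*pi/5) + exp(2*I*pi/5))*conj(exp(2*I*pi/5)) + 1*(2*exp(-4*I*pi/5) + exp(4*I*pi/5) + exp(2*I*pi/5))*conj(exp(4*I*pi/5)) + 1*(exp(-2*I*pi/5) + exp(-4*I*pi/5) + 2*exp(4*I*pi/5))*conj(exp(-4*I*pi/5)) + 1*(exp(-2*I*pi/5) + exp(4*I*pi/5) + 2*exp(2*I*pi/5))*conj(exp(-2*I*pi/5))]
      = (1/5)[(4) + (1 + 2*exp(-4*I*pi/5) + exp(4*I*pi/5)) + (1 + exp(-2*I*pi/5) + 2*exp(2*I*pi/5)) + (1 + 2*exp(-2*I*pi/5) + exp(2*I*pi/5)) + (1 + exp(-4*I*pi/5) + 2*exp(4*I*pi/5))] = 5/5 = 1
  <chi_rho, chi_2> = (1/5)[1*(4)*conj(1) + 1*(2*exp(-2*I*pi/5) + exp(-4*I*pi/5) + exp(2*I*pi/5))*conj(exp(4*I*pi/5)) + 1*(2*exp(-4*I*pi/5) + exp(4*I*pi/5) + exp(2*I*pi/5))*conj(exp(-2*I*pi/5)) + 1*(exp(-2*I*pi/5) + exp(-4*I*pi/5) + 2*exp(4*I*pi/5))*conj(exp(2*I*pi/5)) + 1*(exp(-2*I*pi/5) + exp(4*I*pi/5) + 2*exp(2*I*pi/5))*conj(exp(-4*I*pi/5))]
      = (1/5)[(4) + (exp(-2*I*pi/5) + exp(2*I*pi/5) + 2*exp(4*I*pi/5)) + (2*exp(-2*I*pi/5) + exp(-4*I*pi/5) + exp(4*I*pi/5)) + (exp(-4*I*pi/5) + exp(4*I*pi/5) + 2*exp(2*I*pi/5)) + (2*exp(-4*I*pi/5) + exp(-2*I*pi/5) + exp(2*I*pi/5))] = 0/5 = 0
  <chi_rho, chi_3> = (1/5)[1*(4)*conj(1) + 1*(2*exp(-2*I*pi/5) + exp(-4*I*pi/5) + exp(2*I*pi/5))*conj(exp(-4*I*pi/5)) + 1*(2*exp(-4*I*pi/5) + exp(4*I*pi/5) + exp(2*I*pi/5))*conj(exp(2*I*pi/5)) + 1*(exp(-2*I*pi/5) + exp(-4*I*pi/5) + 2*exp(4*I*pi/5))*conj(exp(-2*I*pi/5)) + 1*(exp(-2*I*pi/5) + exp(4*I*pi/5) + 2*exp(2*I*pi/5))*conj(exp(4*I*pi/5))]
      = (1/5)[(4) + (1 + exp(-4*I*pi/5) + 2*exp(2*I*pi/5)) + (1 + exp(2*I*pi/5) + 2*exp(4*I*pi/5)) + (1 + 2*exp(-4*I*pi/5) + exp(-2*I*pi/5)) + (1 + 2*exp(-2*I*pi/5) + exp(4*I*pi/5))] = 5/5 = 1
  <chi_rho, chi_4> = (1/5)[1*(4)*conj(1) + 1*(2*exp(-2*I*pi/5) + exp(-4*I*pi/5) + exp(2*I*pi/5))*conj(exp(-2*I*pi/5)) + 1*(2*exp(-4*I*pi/5) + exp(4*I*pi/5) + exp(2*I*pi/5))*conj(exp(-4*I*pi/5)) + 1*(exp(-2*I*pi/5) + exp(-4*I*pi/5) + 2*exp(4*I*pi/5))*conj(exp(4*I*pi/5)) + 1*(exp(-2*I*pi/5) + exp(4*I*pi/5) + 2*exp(2*I*pi/5))*conj(exp(2*I*pi/5))]
      = (1/5)[(4) + (2 + exp(-2*I*pi/5) + exp(4*I*pi/5)) + (2 + exp(-2*I*pi/5) + exp(-4*I*pi/5)) + (2 + exp(4*I*pi/5) + exp(2*I*pi/5)) + (2 + exp(-4*I*pi/5) + exp(2*I*pi/5))] = 10/5 = 2
(Exp terms are combined using exp(i*s)*conj(exp(i*t)) = exp(i*(s-t)), and sums of them are collapsed using the identity that for every m > 1 the m distinct m-th roots of unity sum to 0, e.g. 1 + exp(2*I*pi/3) + exp(-2*I*pi/3) = 0.)
Dimension check: dim(rho) = sum (mult * dim) = 0*1 + 1*1 + 0*1 + 1*1 + 2*1 = 4 = chi_rho(e) = 4.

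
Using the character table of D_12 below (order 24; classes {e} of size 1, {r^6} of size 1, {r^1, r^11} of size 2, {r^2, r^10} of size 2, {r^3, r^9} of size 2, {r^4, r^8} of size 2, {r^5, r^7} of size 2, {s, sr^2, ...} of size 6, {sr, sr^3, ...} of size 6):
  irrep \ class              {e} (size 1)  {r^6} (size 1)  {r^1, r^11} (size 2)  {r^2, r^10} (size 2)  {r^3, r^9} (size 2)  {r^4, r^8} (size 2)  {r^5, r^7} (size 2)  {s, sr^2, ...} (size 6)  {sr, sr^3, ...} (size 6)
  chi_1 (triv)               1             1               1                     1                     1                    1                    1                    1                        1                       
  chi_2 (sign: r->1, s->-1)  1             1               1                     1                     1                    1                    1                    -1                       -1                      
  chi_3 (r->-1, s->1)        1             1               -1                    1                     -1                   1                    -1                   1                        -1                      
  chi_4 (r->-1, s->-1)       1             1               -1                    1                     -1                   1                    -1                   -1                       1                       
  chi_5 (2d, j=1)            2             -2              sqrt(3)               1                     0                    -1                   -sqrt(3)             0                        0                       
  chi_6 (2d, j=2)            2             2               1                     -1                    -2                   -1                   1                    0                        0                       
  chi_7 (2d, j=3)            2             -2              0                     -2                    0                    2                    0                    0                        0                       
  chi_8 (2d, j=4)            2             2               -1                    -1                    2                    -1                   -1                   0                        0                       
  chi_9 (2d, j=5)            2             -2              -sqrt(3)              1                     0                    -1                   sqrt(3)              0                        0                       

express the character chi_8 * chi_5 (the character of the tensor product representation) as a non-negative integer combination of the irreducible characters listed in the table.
chi_8 tensor chi_5 = chi_7 + chi_9 (all other irreducibles have multiplicity 0).

Proof sketch: The character of a tensor product is the pointwise product (chi_8 * chi_5)(C) = chi_8(C) * chi_5(C):
  {e}: (2)*(2), {r^6}: (2)*(-2), {r^1, r^11}: (-1)*(sqrt(3)), {r^2, r^10}: (-1)*(1), {r^3, r^9}: (2)*(0), {r^4, r^8}: (-1)*(-1), {r^5, r^7}: (-1)*(-sqrt(3)), {s, sr^2, ...}: (0)*(0), {sr, sr^3, ...}: (0)*(0)
so (chi_8 * chi_5) takes values
  {e} -> 4, {r^6} -> -4, {r^1, r^11} -> -sqrt(3), {r^2, r^10} -> -1, {r^3, r^9} -> 0, {r^4, r^8} -> 1, {r^5, r^7} -> sqrt(3), {s, sr^2, ...} -> 0, {sr, sr^3, ...} -> 0.
Now take the inner product of this character with each irreducible chi from the table, <chi_8*chi_5, chi> = (1/24) sum_C |C| (chi_8*chi_5)(C) conj(chi(C)):
  <chi_8*chi_5, chi_1> = (1/24)[1*(4)*conj(1) + 1*(-4)*conj(1) + 2*(-sqrt(3))*conj(1) + 2*(-1)*conj(1) + 2*(0)*conj(1) + 2*(1)*conj(1) + 2*(sqrt(3))*conj(1) + 6*(0)*conj(1) + 6*(0)*conj(1)]
      = (1/24)[(4) + (-4) + (-2*sqrt(3)) + (-2) + (0) + (2) + (2*sqrt(3)) + (0) + (0)] = 0/24 = 0
  <chi_8*chi_5, chi_2> = (1/24)[1*(4)*conj(1) + 1*(-4)*conj(1) + 2*(-sqrt(3))*conj(1) + 2*(-1)*conj(1) + 2*(0)*conj(1) + 2*(1)*conj(1) + 2*(sqrt(3))*conj(1) + 6*(0)*conj(-1) + 6*(0)*conj(-1)]
      = (1/24)[(4) + (-4) + (-2*sqrt(3)) + (-2) + (0) + (2) + (2*sqrt(3)) + (0) + (0)] = 0/24 = 0
  <chi_8*chi_5, chi_3> = (1/24)[1*(4)*conj(1) + 1*(-4)*conj(1) + 2*(-sqrt(3))*conj(-1) + 2*(-1)*conj(1) + 2*(0)*conj(-1) + 2*(1)*conj(1) + 2*(sqrt(3))*conj(-1) + 6*(0)*conj(1) + 6*(0)*conj(-1)]
      = (1/24)[(4) + (-4) + (2*sqrt(3)) + (-2) + (0) + (2) + (-2*sqrt(3)) + (0) + (0)] = 0/24 = 0
  <chi_8*chi_5, chi_4> = (1/24)[1*(4)*conj(1) + 1*(-4)*conj(1) + 2*(-sqrt(3))*conj(-1) + 2*(-1)*conj(1) + 2*(0)*conj(-1) + 2*(1)*conj(1) + 2*(sqrt(3))*conj(-1) + 6*(0)*conj(-1) + 6*(0)*conj(1)]
      = (1/24)[(4) + (-4) + (2*sqrt(3)) + (-2) + (0) + (2) + (-2*sqrt(3)) + (0) + (0)] = 0/24 = 0
  <chi_8*chi_5, chi_5> = (1/24)[1*(4)*conj(2) + 1*(-4)*conj(-2) + 2*(-sqrt(3))*conj(sqrt(3)) + 2*(-1)*conj(1) + 2*(0)*conj(0) + 2*(1)*conj(-1) + 2*(sqrt(3))*conj(-sqrt(3)) + 6*(0)*conj(0) + 6*(0)*conj(0)]
      = (1/24)[(8) + (8) + (-6) + (-2) + (0) + (-2) + (-6) + (0) + (0)] = 0/24 = 0
  <chi_8*chi_5, chi_6> = (1/24)[1*(4)*conj(2) + 1*(-4)*conj(2) + 2*(-sqrt(3))*conj(1) + 2*(-1)*conj(-1) + 2*(0)*conj(-2) + 2*(1)*conj(-1) + 2*(sqrt(3))*conj(1) + 6*(0)*conj(0) + 6*(0)*conj(0)]
      = (1/24)[(8) + (-8) + (-2*sqrt(3)) + (2) + (0) + (-2) + (2*sqrt(3)) + (0) + (0)] = 0/24 = 0
  <chi_8*chi_5, chi_7> = (1/24)[1*(4)*conj(2) + 1*(-4)*conj(-2) + 2*(-sqrt(3))*conj(0) + 2*(-1)*conj(-2) + 2*(0)*conj(0) + 2*(1)*conj(2) + 2*(sqrt(3))*conj(0) + 6*(0)*conj(0) + 6*(0)*conj(0)]
      = (1/24)[(8) + (8) + (0) + (4) + (0) + (4) + (0) + (0) + (0)] = 24/24 = 1
  <chi_8*chi_5, chi_8> = (1/24)[1*(4)*conj(2) + 1*(-4)*conj(2) + 2*(-sqrt(3))*conj(-1) + 2*(-1)*conj(-1) + 2*(0)*conj(2) + 2*(1)*conj(-1) + 2*(sqrt(3))*conj(-1) + 6*(0)*conj(0) + 6*(0)*conj(0)]
      = (1/24)[(8) + (-8) + (2*sqrt(3)) + (2) + (0) + (-2) + (-2*sqrt(3)) + (0) + (0)] = 0/24 = 0
  <chi_8*chi_5, chi_9> = (1/24)[1*(4)*conj(2) + 1*(-4)*conj(-2) + 2*(-sqrt(3))*conj(-sqrt(3)) + 2*(-1)*conj(1) + 2*(0)*conj(0) + 2*(1)*conj(-1) + 2*(sqrt(3))*conj(sqrt(3)) + 6*(0)*conj(0) + 6*(0)*conj(0)]
      = (1/24)[(8) + (8) + (6) + (-2) + (0) + (-2) + (6) + (0) + (0)] = 24/24 = 1
Hence the multiplicities are chi_7: 1, chi_9: 1. Dimension check: dim(chi_8)*dim(chi_5) = 2*2 = 4 and sum (mult * dim) = 1*2 + 1*2 = 4.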